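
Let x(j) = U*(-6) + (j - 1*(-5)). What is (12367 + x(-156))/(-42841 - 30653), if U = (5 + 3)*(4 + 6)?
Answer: -652/4083 ≈ -0.15969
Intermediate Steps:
U = 80 (U = 8*10 = 80)
x(j) = -475 + j (x(j) = 80*(-6) + (j - 1*(-5)) = -480 + (j + 5) = -480 + (5 + j) = -475 + j)
(12367 + x(-156))/(-42841 - 30653) = (12367 + (-475 - 156))/(-42841 - 30653) = (12367 - 631)/(-73494) = 11736*(-1/73494) = -652/4083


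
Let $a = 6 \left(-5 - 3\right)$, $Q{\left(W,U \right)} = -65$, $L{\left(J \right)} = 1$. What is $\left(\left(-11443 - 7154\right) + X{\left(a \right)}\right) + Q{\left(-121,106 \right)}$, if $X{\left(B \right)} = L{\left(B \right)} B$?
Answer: $-18710$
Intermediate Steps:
$a = -48$ ($a = 6 \left(-8\right) = -48$)
$X{\left(B \right)} = B$ ($X{\left(B \right)} = 1 B = B$)
$\left(\left(-11443 - 7154\right) + X{\left(a \right)}\right) + Q{\left(-121,106 \right)} = \left(\left(-11443 - 7154\right) - 48\right) - 65 = \left(-18597 - 48\right) - 65 = -18645 - 65 = -18710$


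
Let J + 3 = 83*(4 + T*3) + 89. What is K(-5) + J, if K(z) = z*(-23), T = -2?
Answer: 35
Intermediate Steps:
K(z) = -23*z
J = -80 (J = -3 + (83*(4 - 2*3) + 89) = -3 + (83*(4 - 6) + 89) = -3 + (83*(-2) + 89) = -3 + (-166 + 89) = -3 - 77 = -80)
K(-5) + J = -23*(-5) - 80 = 115 - 80 = 35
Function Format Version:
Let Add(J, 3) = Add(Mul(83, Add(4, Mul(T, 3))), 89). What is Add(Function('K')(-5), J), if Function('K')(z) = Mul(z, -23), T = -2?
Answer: 35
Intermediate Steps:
Function('K')(z) = Mul(-23, z)
J = -80 (J = Add(-3, Add(Mul(83, Add(4, Mul(-2, 3))), 89)) = Add(-3, Add(Mul(83, Add(4, -6)), 89)) = Add(-3, Add(Mul(83, -2), 89)) = Add(-3, Add(-166, 89)) = Add(-3, -77) = -80)
Add(Function('K')(-5), J) = Add(Mul(-23, -5), -80) = Add(115, -80) = 35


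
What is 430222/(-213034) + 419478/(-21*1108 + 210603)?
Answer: 1461239647/6651454065 ≈ 0.21969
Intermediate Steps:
430222/(-213034) + 419478/(-21*1108 + 210603) = 430222*(-1/213034) + 419478/(-23268 + 210603) = -215111/106517 + 419478/187335 = -215111/106517 + 419478*(1/187335) = -215111/106517 + 139826/62445 = 1461239647/6651454065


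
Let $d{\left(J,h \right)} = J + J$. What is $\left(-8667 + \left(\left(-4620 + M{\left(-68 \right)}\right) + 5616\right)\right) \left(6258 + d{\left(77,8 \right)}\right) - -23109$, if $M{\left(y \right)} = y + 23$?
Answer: $-49451883$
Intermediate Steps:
$M{\left(y \right)} = 23 + y$
$d{\left(J,h \right)} = 2 J$
$\left(-8667 + \left(\left(-4620 + M{\left(-68 \right)}\right) + 5616\right)\right) \left(6258 + d{\left(77,8 \right)}\right) - -23109 = \left(-8667 + \left(\left(-4620 + \left(23 - 68\right)\right) + 5616\right)\right) \left(6258 + 2 \cdot 77\right) - -23109 = \left(-8667 + \left(\left(-4620 - 45\right) + 5616\right)\right) \left(6258 + 154\right) + 23109 = \left(-8667 + \left(-4665 + 5616\right)\right) 6412 + 23109 = \left(-8667 + 951\right) 6412 + 23109 = \left(-7716\right) 6412 + 23109 = -49474992 + 23109 = -49451883$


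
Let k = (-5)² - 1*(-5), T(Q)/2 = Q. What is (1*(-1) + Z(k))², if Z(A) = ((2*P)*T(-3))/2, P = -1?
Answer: 25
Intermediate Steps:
T(Q) = 2*Q
k = 30 (k = 25 + 5 = 30)
Z(A) = 6 (Z(A) = ((2*(-1))*(2*(-3)))/2 = -2*(-6)*(½) = 12*(½) = 6)
(1*(-1) + Z(k))² = (1*(-1) + 6)² = (-1 + 6)² = 5² = 25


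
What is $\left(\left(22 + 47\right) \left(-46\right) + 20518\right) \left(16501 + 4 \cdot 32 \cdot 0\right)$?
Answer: $286193344$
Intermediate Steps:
$\left(\left(22 + 47\right) \left(-46\right) + 20518\right) \left(16501 + 4 \cdot 32 \cdot 0\right) = \left(69 \left(-46\right) + 20518\right) \left(16501 + 128 \cdot 0\right) = \left(-3174 + 20518\right) \left(16501 + 0\right) = 17344 \cdot 16501 = 286193344$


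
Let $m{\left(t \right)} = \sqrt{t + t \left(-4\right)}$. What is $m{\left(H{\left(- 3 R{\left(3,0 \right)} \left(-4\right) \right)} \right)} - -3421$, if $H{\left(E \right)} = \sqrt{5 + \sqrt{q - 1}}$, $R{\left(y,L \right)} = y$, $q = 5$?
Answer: $3421 + i \sqrt{3} \sqrt[4]{7} \approx 3421.0 + 2.8173 i$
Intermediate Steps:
$H{\left(E \right)} = \sqrt{7}$ ($H{\left(E \right)} = \sqrt{5 + \sqrt{5 - 1}} = \sqrt{5 + \sqrt{4}} = \sqrt{5 + 2} = \sqrt{7}$)
$m{\left(t \right)} = \sqrt{3} \sqrt{- t}$ ($m{\left(t \right)} = \sqrt{t - 4 t} = \sqrt{- 3 t} = \sqrt{3} \sqrt{- t}$)
$m{\left(H{\left(- 3 R{\left(3,0 \right)} \left(-4\right) \right)} \right)} - -3421 = \sqrt{3} \sqrt{- \sqrt{7}} - -3421 = \sqrt{3} i \sqrt[4]{7} + 3421 = i \sqrt{3} \sqrt[4]{7} + 3421 = 3421 + i \sqrt{3} \sqrt[4]{7}$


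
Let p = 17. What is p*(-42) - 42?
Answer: -756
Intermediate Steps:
p*(-42) - 42 = 17*(-42) - 42 = -714 - 42 = -756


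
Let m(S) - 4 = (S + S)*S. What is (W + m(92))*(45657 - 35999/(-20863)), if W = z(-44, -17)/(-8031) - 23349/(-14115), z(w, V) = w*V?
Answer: 121901230638059905214/157665258573 ≈ 7.7317e+8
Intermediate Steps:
m(S) = 4 + 2*S² (m(S) = 4 + (S + S)*S = 4 + (2*S)*S = 4 + 2*S²)
z(w, V) = V*w
W = 58985933/37785855 (W = -17*(-44)/(-8031) - 23349/(-14115) = 748*(-1/8031) - 23349*(-1/14115) = -748/8031 + 7783/4705 = 58985933/37785855 ≈ 1.5611)
(W + m(92))*(45657 - 35999/(-20863)) = (58985933/37785855 + (4 + 2*92²))*(45657 - 35999/(-20863)) = (58985933/37785855 + (4 + 2*8464))*(45657 - 35999*(-1/20863)) = (58985933/37785855 + (4 + 16928))*(45657 + 35999/20863) = (58985933/37785855 + 16932)*(952577990/20863) = (639849082793/37785855)*(952577990/20863) = 121901230638059905214/157665258573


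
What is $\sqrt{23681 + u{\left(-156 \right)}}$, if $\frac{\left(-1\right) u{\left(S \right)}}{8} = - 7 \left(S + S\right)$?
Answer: $\sqrt{6209} \approx 78.797$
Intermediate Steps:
$u{\left(S \right)} = 112 S$ ($u{\left(S \right)} = - 8 \left(- 7 \left(S + S\right)\right) = - 8 \left(- 7 \cdot 2 S\right) = - 8 \left(- 14 S\right) = 112 S$)
$\sqrt{23681 + u{\left(-156 \right)}} = \sqrt{23681 + 112 \left(-156\right)} = \sqrt{23681 - 17472} = \sqrt{6209}$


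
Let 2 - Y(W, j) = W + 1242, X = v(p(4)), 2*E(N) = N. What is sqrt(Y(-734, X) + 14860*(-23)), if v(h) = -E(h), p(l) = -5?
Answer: I*sqrt(342286) ≈ 585.05*I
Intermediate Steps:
E(N) = N/2
v(h) = -h/2
X = 5/2 (X = -1/2*(-5) = 5/2 ≈ 2.5000)
Y(W, j) = -1240 - W (Y(W, j) = 2 - (W + 1242) = 2 - (1242 + W) = 2 + (-1242 - W) = -1240 - W)
sqrt(Y(-734, X) + 14860*(-23)) = sqrt((-1240 - 1*(-734)) + 14860*(-23)) = sqrt((-1240 + 734) - 341780) = sqrt(-506 - 341780) = sqrt(-342286) = I*sqrt(342286)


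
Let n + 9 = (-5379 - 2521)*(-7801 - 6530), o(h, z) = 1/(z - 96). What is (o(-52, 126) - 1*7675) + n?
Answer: 3396216481/30 ≈ 1.1321e+8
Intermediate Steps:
o(h, z) = 1/(-96 + z)
n = 113214891 (n = -9 + (-5379 - 2521)*(-7801 - 6530) = -9 - 7900*(-14331) = -9 + 113214900 = 113214891)
(o(-52, 126) - 1*7675) + n = (1/(-96 + 126) - 1*7675) + 113214891 = (1/30 - 7675) + 113214891 = -230249/30 + 113214891 = 3396216481/30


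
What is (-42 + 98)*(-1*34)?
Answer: -1904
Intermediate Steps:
(-42 + 98)*(-1*34) = 56*(-34) = -1904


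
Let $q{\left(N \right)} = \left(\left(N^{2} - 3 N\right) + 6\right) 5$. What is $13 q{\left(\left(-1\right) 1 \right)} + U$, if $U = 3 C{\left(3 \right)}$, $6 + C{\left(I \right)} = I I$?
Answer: $659$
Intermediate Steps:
$C{\left(I \right)} = -6 + I^{2}$ ($C{\left(I \right)} = -6 + I I = -6 + I^{2}$)
$U = 9$ ($U = 3 \left(-6 + 3^{2}\right) = 3 \left(-6 + 9\right) = 3 \cdot 3 = 9$)
$q{\left(N \right)} = 30 - 15 N + 5 N^{2}$ ($q{\left(N \right)} = \left(6 + N^{2} - 3 N\right) 5 = 30 - 15 N + 5 N^{2}$)
$13 q{\left(\left(-1\right) 1 \right)} + U = 13 \left(30 - 15 \left(\left(-1\right) 1\right) + 5 \left(\left(-1\right) 1\right)^{2}\right) + 9 = 13 \left(30 - -15 + 5 \left(-1\right)^{2}\right) + 9 = 13 \left(30 + 15 + 5 \cdot 1\right) + 9 = 13 \left(30 + 15 + 5\right) + 9 = 13 \cdot 50 + 9 = 650 + 9 = 659$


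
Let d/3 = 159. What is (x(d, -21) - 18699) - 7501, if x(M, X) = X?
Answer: -26221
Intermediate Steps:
d = 477 (d = 3*159 = 477)
(x(d, -21) - 18699) - 7501 = (-21 - 18699) - 7501 = -18720 - 7501 = -26221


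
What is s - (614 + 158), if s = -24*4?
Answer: -868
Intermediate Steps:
s = -96
s - (614 + 158) = -96 - (614 + 158) = -96 - 1*772 = -96 - 772 = -868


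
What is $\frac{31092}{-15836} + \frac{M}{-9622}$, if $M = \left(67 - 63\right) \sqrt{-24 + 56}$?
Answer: $- \frac{7773}{3959} - \frac{8 \sqrt{2}}{4811} \approx -1.9657$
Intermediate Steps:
$M = 16 \sqrt{2}$ ($M = 4 \sqrt{32} = 4 \cdot 4 \sqrt{2} = 16 \sqrt{2} \approx 22.627$)
$\frac{31092}{-15836} + \frac{M}{-9622} = \frac{31092}{-15836} + \frac{16 \sqrt{2}}{-9622} = 31092 \left(- \frac{1}{15836}\right) + 16 \sqrt{2} \left(- \frac{1}{9622}\right) = - \frac{7773}{3959} - \frac{8 \sqrt{2}}{4811}$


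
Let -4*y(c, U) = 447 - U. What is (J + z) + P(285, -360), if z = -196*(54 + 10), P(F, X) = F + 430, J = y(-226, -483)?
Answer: -24123/2 ≈ -12062.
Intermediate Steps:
y(c, U) = -447/4 + U/4 (y(c, U) = -(447 - U)/4 = -447/4 + U/4)
J = -465/2 (J = -447/4 + (1/4)*(-483) = -447/4 - 483/4 = -465/2 ≈ -232.50)
P(F, X) = 430 + F
z = -12544 (z = -196*64 = -12544)
(J + z) + P(285, -360) = (-465/2 - 12544) + (430 + 285) = -25553/2 + 715 = -24123/2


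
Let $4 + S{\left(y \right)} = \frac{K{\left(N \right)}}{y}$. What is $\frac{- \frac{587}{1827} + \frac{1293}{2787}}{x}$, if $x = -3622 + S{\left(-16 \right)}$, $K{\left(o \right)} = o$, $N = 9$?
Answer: $- \frac{3873824}{98484846075} \approx -3.9334 \cdot 10^{-5}$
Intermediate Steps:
$S{\left(y \right)} = -4 + \frac{9}{y}$
$x = - \frac{58025}{16}$ ($x = -3622 - \left(4 - \frac{9}{-16}\right) = -3622 + \left(-4 + 9 \left(- \frac{1}{16}\right)\right) = -3622 - \frac{73}{16} = - \frac{58025}{16} \approx -3626.6$)
$\frac{- \frac{587}{1827} + \frac{1293}{2787}}{x} = \frac{- \frac{587}{1827} + \frac{1293}{2787}}{- \frac{58025}{16}} = \left(\left(-587\right) \frac{1}{1827} + 1293 \cdot \frac{1}{2787}\right) \left(- \frac{16}{58025}\right) = \left(- \frac{587}{1827} + \frac{431}{929}\right) \left(- \frac{16}{58025}\right) = \frac{242114}{1697283} \left(- \frac{16}{58025}\right) = - \frac{3873824}{98484846075}$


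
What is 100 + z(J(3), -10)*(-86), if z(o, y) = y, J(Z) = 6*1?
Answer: 960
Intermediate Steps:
J(Z) = 6
100 + z(J(3), -10)*(-86) = 100 - 10*(-86) = 100 + 860 = 960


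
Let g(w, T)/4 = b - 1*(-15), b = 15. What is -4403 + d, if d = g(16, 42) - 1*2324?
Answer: -6607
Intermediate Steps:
g(w, T) = 120 (g(w, T) = 4*(15 - 1*(-15)) = 4*(15 + 15) = 4*30 = 120)
d = -2204 (d = 120 - 1*2324 = 120 - 2324 = -2204)
-4403 + d = -4403 - 2204 = -6607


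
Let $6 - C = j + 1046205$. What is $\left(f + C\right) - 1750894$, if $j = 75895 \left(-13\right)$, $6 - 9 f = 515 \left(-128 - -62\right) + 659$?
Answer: $- \frac{16260785}{9} \approx -1.8068 \cdot 10^{6}$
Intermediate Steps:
$f = \frac{33337}{9}$ ($f = \frac{2}{3} - \frac{515 \left(-128 - -62\right) + 659}{9} = \frac{2}{3} - \frac{515 \left(-128 + 62\right) + 659}{9} = \frac{2}{3} - \frac{515 \left(-66\right) + 659}{9} = \frac{2}{3} - \frac{-33990 + 659}{9} = \frac{2}{3} - - \frac{33331}{9} = \frac{2}{3} + \frac{33331}{9} = \frac{33337}{9} \approx 3704.1$)
$j = -986635$
$C = -59564$ ($C = 6 - \left(-986635 + 1046205\right) = 6 - 59570 = -59564$)
$\left(f + C\right) - 1750894 = \left(\frac{33337}{9} - 59564\right) - 1750894 = - \frac{502739}{9} - 1750894 = - \frac{16260785}{9}$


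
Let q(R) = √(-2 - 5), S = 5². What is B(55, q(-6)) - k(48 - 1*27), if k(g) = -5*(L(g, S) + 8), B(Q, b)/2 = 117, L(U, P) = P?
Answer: 399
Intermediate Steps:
S = 25
q(R) = I*√7 (q(R) = √(-7) = I*√7)
B(Q, b) = 234 (B(Q, b) = 2*117 = 234)
k(g) = -165 (k(g) = -5*(25 + 8) = -5*33 = -165)
B(55, q(-6)) - k(48 - 1*27) = 234 - 1*(-165) = 234 + 165 = 399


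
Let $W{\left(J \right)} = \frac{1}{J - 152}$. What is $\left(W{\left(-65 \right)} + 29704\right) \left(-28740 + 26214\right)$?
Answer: $- \frac{16282007442}{217} \approx -7.5032 \cdot 10^{7}$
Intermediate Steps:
$W{\left(J \right)} = \frac{1}{-152 + J}$
$\left(W{\left(-65 \right)} + 29704\right) \left(-28740 + 26214\right) = \left(\frac{1}{-152 - 65} + 29704\right) \left(-28740 + 26214\right) = \left(\frac{1}{-217} + 29704\right) \left(-2526\right) = \left(- \frac{1}{217} + 29704\right) \left(-2526\right) = \frac{6445767}{217} \left(-2526\right) = - \frac{16282007442}{217}$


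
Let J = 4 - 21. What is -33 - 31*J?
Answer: 494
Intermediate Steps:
J = -17
-33 - 31*J = -33 - 31*(-17) = -33 + 527 = 494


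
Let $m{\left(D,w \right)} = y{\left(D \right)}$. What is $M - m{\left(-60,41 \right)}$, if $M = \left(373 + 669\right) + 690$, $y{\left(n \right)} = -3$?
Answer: $1735$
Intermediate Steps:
$m{\left(D,w \right)} = -3$
$M = 1732$ ($M = 1042 + 690 = 1732$)
$M - m{\left(-60,41 \right)} = 1732 - -3 = 1732 + 3 = 1735$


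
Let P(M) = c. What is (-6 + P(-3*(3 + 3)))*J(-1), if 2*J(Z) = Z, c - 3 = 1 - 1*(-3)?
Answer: -½ ≈ -0.50000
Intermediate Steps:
c = 7 (c = 3 + (1 - 1*(-3)) = 3 + (1 + 3) = 3 + 4 = 7)
P(M) = 7
J(Z) = Z/2
(-6 + P(-3*(3 + 3)))*J(-1) = (-6 + 7)*((½)*(-1)) = 1*(-½) = -½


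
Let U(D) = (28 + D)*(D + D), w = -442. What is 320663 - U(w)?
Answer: -45313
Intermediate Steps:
U(D) = 2*D*(28 + D) (U(D) = (28 + D)*(2*D) = 2*D*(28 + D))
320663 - U(w) = 320663 - 2*(-442)*(28 - 442) = 320663 - 2*(-442)*(-414) = 320663 - 1*365976 = 320663 - 365976 = -45313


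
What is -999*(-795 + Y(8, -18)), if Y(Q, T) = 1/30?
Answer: 7941717/10 ≈ 7.9417e+5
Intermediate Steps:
Y(Q, T) = 1/30
-999*(-795 + Y(8, -18)) = -999*(-795 + 1/30) = -999*(-23849/30) = 7941717/10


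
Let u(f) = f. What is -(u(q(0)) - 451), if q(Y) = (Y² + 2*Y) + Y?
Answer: 451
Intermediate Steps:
q(Y) = Y² + 3*Y
-(u(q(0)) - 451) = -(0*(3 + 0) - 451) = -(0*3 - 451) = -(0 - 451) = -1*(-451) = 451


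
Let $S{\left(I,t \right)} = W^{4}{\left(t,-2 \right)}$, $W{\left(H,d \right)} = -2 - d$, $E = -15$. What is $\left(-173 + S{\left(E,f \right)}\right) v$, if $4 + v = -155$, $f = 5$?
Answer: $27507$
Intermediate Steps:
$v = -159$ ($v = -4 - 155 = -159$)
$S{\left(I,t \right)} = 0$ ($S{\left(I,t \right)} = \left(-2 - -2\right)^{4} = \left(-2 + 2\right)^{4} = 0^{4} = 0$)
$\left(-173 + S{\left(E,f \right)}\right) v = \left(-173 + 0\right) \left(-159\right) = \left(-173\right) \left(-159\right) = 27507$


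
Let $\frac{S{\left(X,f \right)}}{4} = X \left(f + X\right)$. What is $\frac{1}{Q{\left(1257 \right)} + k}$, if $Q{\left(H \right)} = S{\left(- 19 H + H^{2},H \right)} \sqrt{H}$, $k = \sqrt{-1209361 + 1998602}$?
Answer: $\frac{1}{\sqrt{789241} + 9694434880872 \sqrt{1257}} \approx 2.9094 \cdot 10^{-15}$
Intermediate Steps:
$S{\left(X,f \right)} = 4 X \left(X + f\right)$ ($S{\left(X,f \right)} = 4 X \left(f + X\right) = 4 X \left(X + f\right)$)
$k = \sqrt{789241} \approx 888.39$
$Q{\left(H \right)} = 4 \sqrt{H} \left(H^{2} - 19 H\right) \left(H^{2} - 18 H\right)$ ($Q{\left(H \right)} = 4 \left(- 19 H + H^{2}\right) \left(\left(- 19 H + H^{2}\right) + H\right) \sqrt{H} = 4 \left(H^{2} - 19 H\right) \left(\left(H^{2} - 19 H\right) + H\right) \sqrt{H} = 4 \left(H^{2} - 19 H\right) \left(H^{2} - 18 H\right) \sqrt{H} = 4 \sqrt{H} \left(H^{2} - 19 H\right) \left(H^{2} - 18 H\right)$)
$\frac{1}{Q{\left(1257 \right)} + k} = \frac{1}{4 \cdot 1257^{\frac{5}{2}} \left(-19 + 1257\right) \left(-18 + 1257\right) + \sqrt{789241}} = \frac{1}{4 \cdot 1580049 \sqrt{1257} \cdot 1238 \cdot 1239 + \sqrt{789241}} = \frac{1}{9694434880872 \sqrt{1257} + \sqrt{789241}} = \frac{1}{\sqrt{789241} + 9694434880872 \sqrt{1257}}$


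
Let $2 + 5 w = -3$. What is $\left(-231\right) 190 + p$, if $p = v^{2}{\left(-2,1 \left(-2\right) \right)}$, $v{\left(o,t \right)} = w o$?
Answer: $-43886$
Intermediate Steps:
$w = -1$ ($w = - \frac{2}{5} + \frac{1}{5} \left(-3\right) = - \frac{2}{5} - \frac{3}{5} = -1$)
$v{\left(o,t \right)} = - o$
$p = 4$ ($p = \left(\left(-1\right) \left(-2\right)\right)^{2} = 2^{2} = 4$)
$\left(-231\right) 190 + p = \left(-231\right) 190 + 4 = -43890 + 4 = -43886$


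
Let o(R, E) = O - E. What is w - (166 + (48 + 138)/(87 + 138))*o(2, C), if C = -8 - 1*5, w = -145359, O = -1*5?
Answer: -11002021/75 ≈ -1.4669e+5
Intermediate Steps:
O = -5
C = -13 (C = -8 - 5 = -13)
o(R, E) = -5 - E
w - (166 + (48 + 138)/(87 + 138))*o(2, C) = -145359 - (166 + (48 + 138)/(87 + 138))*(-5 - 1*(-13)) = -145359 - (166 + 186/225)*(-5 + 13) = -145359 - (166 + 186*(1/225))*8 = -145359 - (166 + 62/75)*8 = -145359 - 12512*8/75 = -145359 - 1*100096/75 = -145359 - 100096/75 = -11002021/75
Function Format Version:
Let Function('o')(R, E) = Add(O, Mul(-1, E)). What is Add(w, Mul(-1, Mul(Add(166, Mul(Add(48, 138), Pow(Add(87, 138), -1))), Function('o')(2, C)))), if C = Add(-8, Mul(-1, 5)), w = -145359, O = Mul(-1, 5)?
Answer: Rational(-11002021, 75) ≈ -1.4669e+5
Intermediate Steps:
O = -5
C = -13 (C = Add(-8, -5) = -13)
Function('o')(R, E) = Add(-5, Mul(-1, E))
Add(w, Mul(-1, Mul(Add(166, Mul(Add(48, 138), Pow(Add(87, 138), -1))), Function('o')(2, C)))) = Add(-145359, Mul(-1, Mul(Add(166, Mul(Add(48, 138), Pow(Add(87, 138), -1))), Add(-5, Mul(-1, -13))))) = Add(-145359, Mul(-1, Mul(Add(166, Mul(186, Pow(225, -1))), Add(-5, 13)))) = Add(-145359, Mul(-1, Mul(Add(166, Mul(186, Rational(1, 225))), 8))) = Add(-145359, Mul(-1, Mul(Add(166, Rational(62, 75)), 8))) = Add(-145359, Mul(-1, Mul(Rational(12512, 75), 8))) = Add(-145359, Mul(-1, Rational(100096, 75))) = Add(-145359, Rational(-100096, 75)) = Rational(-11002021, 75)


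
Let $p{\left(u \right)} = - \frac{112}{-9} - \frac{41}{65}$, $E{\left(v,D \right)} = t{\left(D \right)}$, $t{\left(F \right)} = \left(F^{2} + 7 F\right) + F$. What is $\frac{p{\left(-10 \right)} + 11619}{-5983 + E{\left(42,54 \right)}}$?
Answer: $- \frac{6804026}{1541475} \approx -4.414$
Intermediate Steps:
$t{\left(F \right)} = F^{2} + 8 F$
$E{\left(v,D \right)} = D \left(8 + D\right)$
$p{\left(u \right)} = \frac{6911}{585}$ ($p{\left(u \right)} = \left(-112\right) \left(- \frac{1}{9}\right) - \frac{41}{65} = \frac{112}{9} - \frac{41}{65} = \frac{6911}{585}$)
$\frac{p{\left(-10 \right)} + 11619}{-5983 + E{\left(42,54 \right)}} = \frac{\frac{6911}{585} + 11619}{-5983 + 54 \left(8 + 54\right)} = \frac{6804026}{585 \left(-5983 + 54 \cdot 62\right)} = \frac{6804026}{585 \left(-5983 + 3348\right)} = \frac{6804026}{585 \left(-2635\right)} = \frac{6804026}{585} \left(- \frac{1}{2635}\right) = - \frac{6804026}{1541475}$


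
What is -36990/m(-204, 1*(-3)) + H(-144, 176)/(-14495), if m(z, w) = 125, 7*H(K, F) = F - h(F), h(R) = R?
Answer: -7398/25 ≈ -295.92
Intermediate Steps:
H(K, F) = 0 (H(K, F) = (F - F)/7 = (1/7)*0 = 0)
-36990/m(-204, 1*(-3)) + H(-144, 176)/(-14495) = -36990/125 + 0/(-14495) = -36990*1/125 + 0*(-1/14495) = -7398/25 + 0 = -7398/25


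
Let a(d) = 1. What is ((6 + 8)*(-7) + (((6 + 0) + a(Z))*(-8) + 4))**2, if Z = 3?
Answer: 22500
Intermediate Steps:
((6 + 8)*(-7) + (((6 + 0) + a(Z))*(-8) + 4))**2 = ((6 + 8)*(-7) + (((6 + 0) + 1)*(-8) + 4))**2 = (14*(-7) + ((6 + 1)*(-8) + 4))**2 = (-98 + (7*(-8) + 4))**2 = (-98 + (-56 + 4))**2 = (-98 - 52)**2 = (-150)**2 = 22500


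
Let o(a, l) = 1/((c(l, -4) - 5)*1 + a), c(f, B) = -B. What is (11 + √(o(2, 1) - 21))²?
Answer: 101 + 44*I*√5 ≈ 101.0 + 98.387*I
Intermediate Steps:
o(a, l) = 1/(-1 + a) (o(a, l) = 1/((-1*(-4) - 5)*1 + a) = 1/((4 - 5)*1 + a) = 1/(-1*1 + a) = 1/(-1 + a))
(11 + √(o(2, 1) - 21))² = (11 + √(1/(-1 + 2) - 21))² = (11 + √(1/1 - 21))² = (11 + √(1 - 21))² = (11 + √(-20))² = (11 + 2*I*√5)²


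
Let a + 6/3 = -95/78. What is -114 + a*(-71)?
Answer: 8929/78 ≈ 114.47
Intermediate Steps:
a = -251/78 (a = -2 - 95/78 = -251/78 ≈ -3.2179)
-114 + a*(-71) = -114 - 251/78*(-71) = -114 + 17821/78 = 8929/78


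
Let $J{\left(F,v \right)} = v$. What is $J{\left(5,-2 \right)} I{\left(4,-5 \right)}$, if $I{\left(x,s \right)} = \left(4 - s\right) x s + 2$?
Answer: $356$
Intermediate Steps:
$I{\left(x,s \right)} = 2 + s x \left(4 - s\right)$ ($I{\left(x,s \right)} = x \left(4 - s\right) s + 2 = s x \left(4 - s\right) + 2 = 2 + s x \left(4 - s\right)$)
$J{\left(5,-2 \right)} I{\left(4,-5 \right)} = - 2 \left(2 - 4 \left(-5\right)^{2} + 4 \left(-5\right) 4\right) = - 2 \left(2 - 4 \cdot 25 - 80\right) = - 2 \left(2 - 100 - 80\right) = \left(-2\right) \left(-178\right) = 356$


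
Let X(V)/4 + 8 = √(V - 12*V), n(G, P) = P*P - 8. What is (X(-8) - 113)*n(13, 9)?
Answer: -10585 + 584*√22 ≈ -7845.8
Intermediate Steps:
n(G, P) = -8 + P² (n(G, P) = P² - 8 = -8 + P²)
X(V) = -32 + 4*√11*√(-V) (X(V) = -32 + 4*√(V - 12*V) = -32 + 4*√(-11*V) = -32 + 4*(√11*√(-V)) = -32 + 4*√11*√(-V))
(X(-8) - 113)*n(13, 9) = ((-32 + 4*√11*√(-1*(-8))) - 113)*(-8 + 9²) = ((-32 + 4*√11*√8) - 113)*(-8 + 81) = ((-32 + 4*√11*(2*√2)) - 113)*73 = ((-32 + 8*√22) - 113)*73 = (-145 + 8*√22)*73 = -10585 + 584*√22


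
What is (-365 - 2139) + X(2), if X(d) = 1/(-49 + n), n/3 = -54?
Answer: -528345/211 ≈ -2504.0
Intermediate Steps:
n = -162 (n = 3*(-54) = -162)
X(d) = -1/211 (X(d) = 1/(-49 - 162) = 1/(-211) = -1/211)
(-365 - 2139) + X(2) = (-365 - 2139) - 1/211 = -2504 - 1/211 = -528345/211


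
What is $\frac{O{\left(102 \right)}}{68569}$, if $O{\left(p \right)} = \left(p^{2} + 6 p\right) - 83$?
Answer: $\frac{10933}{68569} \approx 0.15945$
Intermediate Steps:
$O{\left(p \right)} = -83 + p^{2} + 6 p$
$\frac{O{\left(102 \right)}}{68569} = \frac{-83 + 102^{2} + 6 \cdot 102}{68569} = \left(-83 + 10404 + 612\right) \frac{1}{68569} = 10933 \cdot \frac{1}{68569} = \frac{10933}{68569}$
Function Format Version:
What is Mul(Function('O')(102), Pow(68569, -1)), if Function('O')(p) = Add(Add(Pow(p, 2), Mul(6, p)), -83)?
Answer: Rational(10933, 68569) ≈ 0.15945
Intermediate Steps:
Function('O')(p) = Add(-83, Pow(p, 2), Mul(6, p))
Mul(Function('O')(102), Pow(68569, -1)) = Mul(Add(-83, Pow(102, 2), Mul(6, 102)), Pow(68569, -1)) = Mul(Add(-83, 10404, 612), Rational(1, 68569)) = Mul(10933, Rational(1, 68569)) = Rational(10933, 68569)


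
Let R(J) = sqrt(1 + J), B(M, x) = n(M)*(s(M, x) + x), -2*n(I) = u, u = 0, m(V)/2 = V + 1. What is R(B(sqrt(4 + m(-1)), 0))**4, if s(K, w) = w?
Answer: 1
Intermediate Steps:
m(V) = 2 + 2*V (m(V) = 2*(V + 1) = 2*(1 + V) = 2 + 2*V)
n(I) = 0 (n(I) = -1/2*0 = 0)
B(M, x) = 0 (B(M, x) = 0*(x + x) = 0*(2*x) = 0)
R(B(sqrt(4 + m(-1)), 0))**4 = (sqrt(1 + 0))**4 = (sqrt(1))**4 = 1**4 = 1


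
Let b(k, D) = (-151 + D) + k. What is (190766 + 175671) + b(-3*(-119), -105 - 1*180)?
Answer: 366358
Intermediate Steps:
b(k, D) = -151 + D + k
(190766 + 175671) + b(-3*(-119), -105 - 1*180) = (190766 + 175671) + (-151 + (-105 - 1*180) - 3*(-119)) = 366437 + (-151 + (-105 - 180) + 357) = 366437 + (-151 - 285 + 357) = 366437 - 79 = 366358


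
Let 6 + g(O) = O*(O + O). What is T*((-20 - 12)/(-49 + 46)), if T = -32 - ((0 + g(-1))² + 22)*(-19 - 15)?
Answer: 13440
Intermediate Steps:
g(O) = -6 + 2*O² (g(O) = -6 + O*(O + O) = -6 + O*(2*O) = -6 + 2*O²)
T = 1260 (T = -32 - ((0 + (-6 + 2*(-1)²))² + 22)*(-19 - 15) = -32 - ((0 + (-6 + 2*1))² + 22)*(-34) = -32 - ((0 + (-6 + 2))² + 22)*(-34) = -32 - ((0 - 4)² + 22)*(-34) = -32 - ((-4)² + 22)*(-34) = -32 - (16 + 22)*(-34) = -32 - 38*(-34) = -32 - 1*(-1292) = -32 + 1292 = 1260)
T*((-20 - 12)/(-49 + 46)) = 1260*((-20 - 12)/(-49 + 46)) = 1260*(-32/(-3)) = 1260*(-32*(-⅓)) = 1260*(32/3) = 13440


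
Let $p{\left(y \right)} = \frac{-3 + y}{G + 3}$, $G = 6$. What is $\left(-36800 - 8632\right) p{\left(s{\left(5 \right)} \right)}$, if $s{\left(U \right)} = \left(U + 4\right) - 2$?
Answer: $-20192$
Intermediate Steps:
$s{\left(U \right)} = 2 + U$ ($s{\left(U \right)} = \left(4 + U\right) - 2 = 2 + U$)
$p{\left(y \right)} = - \frac{1}{3} + \frac{y}{9}$ ($p{\left(y \right)} = \frac{-3 + y}{6 + 3} = \frac{-3 + y}{9} = \left(-3 + y\right) \frac{1}{9} = - \frac{1}{3} + \frac{y}{9}$)
$\left(-36800 - 8632\right) p{\left(s{\left(5 \right)} \right)} = \left(-36800 - 8632\right) \left(- \frac{1}{3} + \frac{2 + 5}{9}\right) = - 45432 \left(- \frac{1}{3} + \frac{1}{9} \cdot 7\right) = - 45432 \left(- \frac{1}{3} + \frac{7}{9}\right) = \left(-45432\right) \frac{4}{9} = -20192$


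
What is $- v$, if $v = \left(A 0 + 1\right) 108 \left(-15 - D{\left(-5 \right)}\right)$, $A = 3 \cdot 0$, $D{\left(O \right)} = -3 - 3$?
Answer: $972$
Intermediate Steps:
$D{\left(O \right)} = -6$ ($D{\left(O \right)} = -3 - 3 = -6$)
$A = 0$
$v = -972$ ($v = \left(0 \cdot 0 + 1\right) 108 \left(-15 - -6\right) = \left(0 + 1\right) 108 \left(-15 + 6\right) = 1 \cdot 108 \left(-9\right) = 1 \left(-972\right) = -972$)
$- v = \left(-1\right) \left(-972\right) = 972$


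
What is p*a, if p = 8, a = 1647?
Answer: 13176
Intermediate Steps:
p*a = 8*1647 = 13176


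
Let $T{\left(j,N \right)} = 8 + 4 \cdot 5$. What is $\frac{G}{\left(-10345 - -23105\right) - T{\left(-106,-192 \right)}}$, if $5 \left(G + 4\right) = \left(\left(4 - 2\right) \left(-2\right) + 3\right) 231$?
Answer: $- \frac{251}{63660} \approx -0.0039428$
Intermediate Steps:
$T{\left(j,N \right)} = 28$ ($T{\left(j,N \right)} = 8 + 20 = 28$)
$G = - \frac{251}{5}$ ($G = -4 + \frac{\left(\left(4 - 2\right) \left(-2\right) + 3\right) 231}{5} = -4 + \frac{\left(2 \left(-2\right) + 3\right) 231}{5} = -4 + \frac{\left(-4 + 3\right) 231}{5} = -4 + \frac{\left(-1\right) 231}{5} = -4 + \frac{1}{5} \left(-231\right) = -4 - \frac{231}{5} = - \frac{251}{5} \approx -50.2$)
$\frac{G}{\left(-10345 - -23105\right) - T{\left(-106,-192 \right)}} = - \frac{251}{5 \left(\left(-10345 - -23105\right) - 28\right)} = - \frac{251}{5 \left(\left(-10345 + 23105\right) - 28\right)} = - \frac{251}{5 \left(12760 - 28\right)} = - \frac{251}{5 \cdot 12732} = \left(- \frac{251}{5}\right) \frac{1}{12732} = - \frac{251}{63660}$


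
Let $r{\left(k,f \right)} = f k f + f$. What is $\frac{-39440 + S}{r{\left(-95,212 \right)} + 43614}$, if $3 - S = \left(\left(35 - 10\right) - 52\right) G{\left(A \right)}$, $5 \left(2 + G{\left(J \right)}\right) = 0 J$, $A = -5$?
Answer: $\frac{39491}{4225854} \approx 0.0093451$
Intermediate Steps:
$G{\left(J \right)} = -2$ ($G{\left(J \right)} = -2 + \frac{0 J}{5} = -2 + \frac{1}{5} \cdot 0 = -2 + 0 = -2$)
$r{\left(k,f \right)} = f + k f^{2}$ ($r{\left(k,f \right)} = k f^{2} + f = f + k f^{2}$)
$S = -51$ ($S = 3 - \left(\left(35 - 10\right) - 52\right) \left(-2\right) = 3 - \left(25 - 52\right) \left(-2\right) = 3 - \left(-27\right) \left(-2\right) = 3 - 54 = -51$)
$\frac{-39440 + S}{r{\left(-95,212 \right)} + 43614} = \frac{-39440 - 51}{212 \left(1 + 212 \left(-95\right)\right) + 43614} = - \frac{39491}{212 \left(1 - 20140\right) + 43614} = - \frac{39491}{212 \left(-20139\right) + 43614} = - \frac{39491}{-4269468 + 43614} = - \frac{39491}{-4225854} = \left(-39491\right) \left(- \frac{1}{4225854}\right) = \frac{39491}{4225854}$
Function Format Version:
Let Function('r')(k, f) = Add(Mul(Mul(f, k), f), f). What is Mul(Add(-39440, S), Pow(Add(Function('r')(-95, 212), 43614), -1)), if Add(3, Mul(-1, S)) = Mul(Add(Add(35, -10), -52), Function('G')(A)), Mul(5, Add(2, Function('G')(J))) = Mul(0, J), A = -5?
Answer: Rational(39491, 4225854) ≈ 0.0093451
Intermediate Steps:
Function('G')(J) = -2 (Function('G')(J) = Add(-2, Mul(Rational(1, 5), Mul(0, J))) = Add(-2, Mul(Rational(1, 5), 0)) = Add(-2, 0) = -2)
Function('r')(k, f) = Add(f, Mul(k, Pow(f, 2))) (Function('r')(k, f) = Add(Mul(k, Pow(f, 2)), f) = Add(f, Mul(k, Pow(f, 2))))
S = -51 (S = Add(3, Mul(-1, Mul(Add(Add(35, -10), -52), -2))) = Add(3, Mul(-1, Mul(Add(25, -52), -2))) = Add(3, Mul(-1, Mul(-27, -2))) = Add(3, Mul(-1, 54)) = Add(3, -54) = -51)
Mul(Add(-39440, S), Pow(Add(Function('r')(-95, 212), 43614), -1)) = Mul(Add(-39440, -51), Pow(Add(Mul(212, Add(1, Mul(212, -95))), 43614), -1)) = Mul(-39491, Pow(Add(Mul(212, Add(1, -20140)), 43614), -1)) = Mul(-39491, Pow(Add(Mul(212, -20139), 43614), -1)) = Mul(-39491, Pow(Add(-4269468, 43614), -1)) = Mul(-39491, Pow(-4225854, -1)) = Mul(-39491, Rational(-1, 4225854)) = Rational(39491, 4225854)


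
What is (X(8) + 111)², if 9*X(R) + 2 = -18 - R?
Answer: 942841/81 ≈ 11640.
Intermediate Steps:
X(R) = -20/9 - R/9 (X(R) = -2/9 + (-18 - R)/9 = -2/9 + (-2 - R/9) = -20/9 - R/9)
(X(8) + 111)² = ((-20/9 - ⅑*8) + 111)² = ((-20/9 - 8/9) + 111)² = (-28/9 + 111)² = (971/9)² = 942841/81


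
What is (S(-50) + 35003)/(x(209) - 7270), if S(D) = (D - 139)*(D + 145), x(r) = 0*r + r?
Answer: -17048/7061 ≈ -2.4144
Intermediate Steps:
x(r) = r (x(r) = 0 + r = r)
S(D) = (-139 + D)*(145 + D)
(S(-50) + 35003)/(x(209) - 7270) = ((-20155 + (-50)**2 + 6*(-50)) + 35003)/(209 - 7270) = ((-20155 + 2500 - 300) + 35003)/(-7061) = (-17955 + 35003)*(-1/7061) = 17048*(-1/7061) = -17048/7061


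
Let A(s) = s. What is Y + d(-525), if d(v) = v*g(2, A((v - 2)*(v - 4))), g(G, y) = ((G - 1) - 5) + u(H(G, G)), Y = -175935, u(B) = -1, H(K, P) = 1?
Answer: -173310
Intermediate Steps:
g(G, y) = -7 + G (g(G, y) = ((G - 1) - 5) - 1 = ((-1 + G) - 5) - 1 = (-6 + G) - 1 = -7 + G)
d(v) = -5*v (d(v) = v*(-7 + 2) = v*(-5) = -5*v)
Y + d(-525) = -175935 - 5*(-525) = -175935 + 2625 = -173310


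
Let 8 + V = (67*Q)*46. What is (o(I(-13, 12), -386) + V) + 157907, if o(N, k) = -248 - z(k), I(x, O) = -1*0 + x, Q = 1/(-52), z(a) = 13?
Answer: 4097047/26 ≈ 1.5758e+5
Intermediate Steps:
Q = -1/52 ≈ -0.019231
I(x, O) = x (I(x, O) = 0 + x = x)
V = -1749/26 (V = -8 + (67*(-1/52))*46 = -8 - 67/52*46 = -8 - 1541/26 = -1749/26 ≈ -67.269)
o(N, k) = -261 (o(N, k) = -248 - 1*13 = -248 - 13 = -261)
(o(I(-13, 12), -386) + V) + 157907 = (-261 - 1749/26) + 157907 = -8535/26 + 157907 = 4097047/26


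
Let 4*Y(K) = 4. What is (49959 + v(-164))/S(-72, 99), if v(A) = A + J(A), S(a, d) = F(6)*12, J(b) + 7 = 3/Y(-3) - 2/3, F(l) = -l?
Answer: -149371/216 ≈ -691.53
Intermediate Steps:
Y(K) = 1 (Y(K) = (¼)*4 = 1)
J(b) = -14/3 (J(b) = -7 + (3/1 - 2/3) = -7 + (3*1 - 2*⅓) = -7 + (3 - ⅔) = -7 + 7/3 = -14/3)
S(a, d) = -72 (S(a, d) = -1*6*12 = -6*12 = -72)
v(A) = -14/3 + A (v(A) = A - 14/3 = -14/3 + A)
(49959 + v(-164))/S(-72, 99) = (49959 + (-14/3 - 164))/(-72) = (49959 - 506/3)*(-1/72) = (149371/3)*(-1/72) = -149371/216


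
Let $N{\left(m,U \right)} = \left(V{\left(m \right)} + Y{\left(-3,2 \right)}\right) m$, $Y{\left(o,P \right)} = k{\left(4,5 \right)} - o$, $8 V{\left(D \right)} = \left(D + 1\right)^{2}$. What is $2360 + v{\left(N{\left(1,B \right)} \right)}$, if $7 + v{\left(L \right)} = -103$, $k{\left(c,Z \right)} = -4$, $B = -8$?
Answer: $2250$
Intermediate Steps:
$V{\left(D \right)} = \frac{\left(1 + D\right)^{2}}{8}$ ($V{\left(D \right)} = \frac{\left(D + 1\right)^{2}}{8} = \frac{\left(1 + D\right)^{2}}{8}$)
$Y{\left(o,P \right)} = -4 - o$
$N{\left(m,U \right)} = m \left(-1 + \frac{\left(1 + m\right)^{2}}{8}\right)$ ($N{\left(m,U \right)} = \left(\frac{\left(1 + m\right)^{2}}{8} - 1\right) m = \left(-1 + \frac{\left(1 + m\right)^{2}}{8}\right) m = m \left(-1 + \frac{\left(1 + m\right)^{2}}{8}\right)$)
$v{\left(L \right)} = -110$ ($v{\left(L \right)} = -7 - 103 = -110$)
$2360 + v{\left(N{\left(1,B \right)} \right)} = 2360 - 110 = 2250$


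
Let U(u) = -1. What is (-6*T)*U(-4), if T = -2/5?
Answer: -12/5 ≈ -2.4000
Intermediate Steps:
T = -⅖ (T = -2*⅕ = -⅖ ≈ -0.40000)
(-6*T)*U(-4) = -6*(-⅖)*(-1) = (12/5)*(-1) = -12/5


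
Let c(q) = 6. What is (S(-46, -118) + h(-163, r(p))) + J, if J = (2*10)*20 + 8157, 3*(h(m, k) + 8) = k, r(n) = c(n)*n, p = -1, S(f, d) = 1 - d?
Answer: 8666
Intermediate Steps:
r(n) = 6*n
h(m, k) = -8 + k/3
J = 8557 (J = 20*20 + 8157 = 400 + 8157 = 8557)
(S(-46, -118) + h(-163, r(p))) + J = ((1 - 1*(-118)) + (-8 + (6*(-1))/3)) + 8557 = ((1 + 118) + (-8 + (1/3)*(-6))) + 8557 = (119 + (-8 - 2)) + 8557 = (119 - 10) + 8557 = 109 + 8557 = 8666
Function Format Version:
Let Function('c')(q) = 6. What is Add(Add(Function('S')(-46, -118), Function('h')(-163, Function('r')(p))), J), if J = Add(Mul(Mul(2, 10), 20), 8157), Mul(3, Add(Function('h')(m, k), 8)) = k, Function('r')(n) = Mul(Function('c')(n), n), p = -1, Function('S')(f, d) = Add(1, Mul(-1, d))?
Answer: 8666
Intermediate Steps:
Function('r')(n) = Mul(6, n)
Function('h')(m, k) = Add(-8, Mul(Rational(1, 3), k))
J = 8557 (J = Add(Mul(20, 20), 8157) = Add(400, 8157) = 8557)
Add(Add(Function('S')(-46, -118), Function('h')(-163, Function('r')(p))), J) = Add(Add(Add(1, Mul(-1, -118)), Add(-8, Mul(Rational(1, 3), Mul(6, -1)))), 8557) = Add(Add(Add(1, 118), Add(-8, Mul(Rational(1, 3), -6))), 8557) = Add(Add(119, Add(-8, -2)), 8557) = Add(Add(119, -10), 8557) = Add(109, 8557) = 8666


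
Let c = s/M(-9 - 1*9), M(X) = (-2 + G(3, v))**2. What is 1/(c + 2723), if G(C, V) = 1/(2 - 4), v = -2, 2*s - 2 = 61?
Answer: 25/68201 ≈ 0.00036656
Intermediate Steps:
s = 63/2 (s = 1 + (1/2)*61 = 1 + 61/2 = 63/2 ≈ 31.500)
G(C, V) = -1/2 (G(C, V) = 1/(-2) = -1/2)
M(X) = 25/4 (M(X) = (-2 - 1/2)**2 = (-5/2)**2 = 25/4)
c = 126/25 (c = 63/(2*(25/4)) = (63/2)*(4/25) = 126/25 ≈ 5.0400)
1/(c + 2723) = 1/(126/25 + 2723) = 1/(68201/25) = 25/68201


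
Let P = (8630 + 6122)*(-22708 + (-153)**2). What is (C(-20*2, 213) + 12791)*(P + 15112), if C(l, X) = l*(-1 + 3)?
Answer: 131638471704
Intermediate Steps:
P = 10341152 (P = 14752*(-22708 + 23409) = 14752*701 = 10341152)
C(l, X) = 2*l (C(l, X) = l*2 = 2*l)
(C(-20*2, 213) + 12791)*(P + 15112) = (2*(-20*2) + 12791)*(10341152 + 15112) = (2*(-40) + 12791)*10356264 = (-80 + 12791)*10356264 = 12711*10356264 = 131638471704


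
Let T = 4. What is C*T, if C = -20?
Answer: -80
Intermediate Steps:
C*T = -20*4 = -80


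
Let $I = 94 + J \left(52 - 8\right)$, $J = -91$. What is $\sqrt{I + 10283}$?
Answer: $\sqrt{6373} \approx 79.831$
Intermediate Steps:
$I = -3910$ ($I = 94 - 91 \left(52 - 8\right) = 94 - 4004 = -3910$)
$\sqrt{I + 10283} = \sqrt{-3910 + 10283} = \sqrt{6373}$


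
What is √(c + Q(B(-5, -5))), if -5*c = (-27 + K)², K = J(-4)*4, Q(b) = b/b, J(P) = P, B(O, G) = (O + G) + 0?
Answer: 2*I*√2305/5 ≈ 19.204*I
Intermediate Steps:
B(O, G) = G + O (B(O, G) = (G + O) + 0 = G + O)
Q(b) = 1
K = -16 (K = -4*4 = -16)
c = -1849/5 (c = -(-27 - 16)²/5 = -⅕*(-43)² = -⅕*1849 = -1849/5 ≈ -369.80)
√(c + Q(B(-5, -5))) = √(-1849/5 + 1) = √(-1844/5) = 2*I*√2305/5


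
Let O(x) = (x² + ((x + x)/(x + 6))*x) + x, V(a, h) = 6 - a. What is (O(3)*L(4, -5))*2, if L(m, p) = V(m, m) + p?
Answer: -84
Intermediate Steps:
L(m, p) = 6 + p - m (L(m, p) = (6 - m) + p = 6 + p - m)
O(x) = x + x² + 2*x²/(6 + x) (O(x) = (x² + ((2*x)/(6 + x))*x) + x = (x² + (2*x/(6 + x))*x) + x = (x² + 2*x²/(6 + x)) + x = x + x² + 2*x²/(6 + x))
(O(3)*L(4, -5))*2 = ((3*(6 + 3² + 9*3)/(6 + 3))*(6 - 5 - 1*4))*2 = ((3*(6 + 9 + 27)/9)*(6 - 5 - 4))*2 = ((3*(⅑)*42)*(-3))*2 = (14*(-3))*2 = -42*2 = -84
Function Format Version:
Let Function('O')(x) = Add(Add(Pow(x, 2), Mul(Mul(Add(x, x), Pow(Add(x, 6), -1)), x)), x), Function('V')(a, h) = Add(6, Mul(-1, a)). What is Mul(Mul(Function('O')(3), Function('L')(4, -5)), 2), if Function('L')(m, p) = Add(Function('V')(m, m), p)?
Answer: -84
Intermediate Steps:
Function('L')(m, p) = Add(6, p, Mul(-1, m)) (Function('L')(m, p) = Add(Add(6, Mul(-1, m)), p) = Add(6, p, Mul(-1, m)))
Function('O')(x) = Add(x, Pow(x, 2), Mul(2, Pow(x, 2), Pow(Add(6, x), -1))) (Function('O')(x) = Add(Add(Pow(x, 2), Mul(Mul(Mul(2, x), Pow(Add(6, x), -1)), x)), x) = Add(Add(Pow(x, 2), Mul(Mul(2, x, Pow(Add(6, x), -1)), x)), x) = Add(Add(Pow(x, 2), Mul(2, Pow(x, 2), Pow(Add(6, x), -1))), x) = Add(x, Pow(x, 2), Mul(2, Pow(x, 2), Pow(Add(6, x), -1))))
Mul(Mul(Function('O')(3), Function('L')(4, -5)), 2) = Mul(Mul(Mul(3, Pow(Add(6, 3), -1), Add(6, Pow(3, 2), Mul(9, 3))), Add(6, -5, Mul(-1, 4))), 2) = Mul(Mul(Mul(3, Pow(9, -1), Add(6, 9, 27)), Add(6, -5, -4)), 2) = Mul(Mul(Mul(3, Rational(1, 9), 42), -3), 2) = Mul(Mul(14, -3), 2) = Mul(-42, 2) = -84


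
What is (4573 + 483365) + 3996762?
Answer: 4484700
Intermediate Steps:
(4573 + 483365) + 3996762 = 487938 + 3996762 = 4484700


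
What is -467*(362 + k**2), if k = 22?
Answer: -395082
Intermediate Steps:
-467*(362 + k**2) = -467*(362 + 22**2) = -467*(362 + 484) = -467*846 = -395082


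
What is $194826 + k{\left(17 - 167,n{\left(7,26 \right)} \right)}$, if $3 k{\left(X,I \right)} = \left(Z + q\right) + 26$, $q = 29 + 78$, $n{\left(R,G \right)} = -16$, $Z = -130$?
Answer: $194827$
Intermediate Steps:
$q = 107$
$k{\left(X,I \right)} = 1$ ($k{\left(X,I \right)} = \frac{\left(-130 + 107\right) + 26}{3} = \frac{-23 + 26}{3} = \frac{1}{3} \cdot 3 = 1$)
$194826 + k{\left(17 - 167,n{\left(7,26 \right)} \right)} = 194826 + 1 = 194827$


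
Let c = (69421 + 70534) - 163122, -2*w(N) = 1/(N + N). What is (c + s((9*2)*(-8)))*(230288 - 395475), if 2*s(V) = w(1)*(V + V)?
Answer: 3820940497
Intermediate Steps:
w(N) = -1/(4*N) (w(N) = -1/(2*(N + N)) = -1/(2*N)/2 = -1/(4*N))
s(V) = -V/4 (s(V) = ((-¼/1)*(V + V))/2 = ((-¼*1)*(2*V))/2 = (-V/2)/2 = -V/4)
c = -23167 (c = 139955 - 163122 = -23167)
(c + s((9*2)*(-8)))*(230288 - 395475) = (-23167 - 9*2*(-8)/4)*(230288 - 395475) = (-23167 - 9*(-8)/2)*(-165187) = (-23167 - ¼*(-144))*(-165187) = (-23167 + 36)*(-165187) = -23131*(-165187) = 3820940497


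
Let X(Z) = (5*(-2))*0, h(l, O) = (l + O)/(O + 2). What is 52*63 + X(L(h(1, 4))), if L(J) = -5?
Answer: 3276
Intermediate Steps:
h(l, O) = (O + l)/(2 + O)
X(Z) = 0 (X(Z) = -10*0 = 0)
52*63 + X(L(h(1, 4))) = 52*63 + 0 = 3276 + 0 = 3276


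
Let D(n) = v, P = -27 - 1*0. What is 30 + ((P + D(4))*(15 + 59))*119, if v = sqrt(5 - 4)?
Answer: -228926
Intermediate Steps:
P = -27 (P = -27 + 0 = -27)
v = 1 (v = sqrt(1) = 1)
D(n) = 1
30 + ((P + D(4))*(15 + 59))*119 = 30 + ((-27 + 1)*(15 + 59))*119 = 30 - 26*74*119 = 30 - 1924*119 = 30 - 228956 = -228926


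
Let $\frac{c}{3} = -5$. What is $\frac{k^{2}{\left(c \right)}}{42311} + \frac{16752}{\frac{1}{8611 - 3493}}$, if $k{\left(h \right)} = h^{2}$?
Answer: $\frac{3627607087521}{42311} \approx 8.5737 \cdot 10^{7}$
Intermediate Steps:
$c = -15$ ($c = 3 \left(-5\right) = -15$)
$\frac{k^{2}{\left(c \right)}}{42311} + \frac{16752}{\frac{1}{8611 - 3493}} = \frac{\left(\left(-15\right)^{2}\right)^{2}}{42311} + \frac{16752}{\frac{1}{8611 - 3493}} = 225^{2} \cdot \frac{1}{42311} + \frac{16752}{\frac{1}{5118}} = 50625 \cdot \frac{1}{42311} + 16752 \frac{1}{\frac{1}{5118}} = \frac{50625}{42311} + 16752 \cdot 5118 = \frac{50625}{42311} + 85736736 = \frac{3627607087521}{42311}$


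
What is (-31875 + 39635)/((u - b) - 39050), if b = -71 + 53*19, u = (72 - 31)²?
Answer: -1552/7661 ≈ -0.20258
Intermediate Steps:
u = 1681 (u = 41² = 1681)
b = 936 (b = -71 + 1007 = 936)
(-31875 + 39635)/((u - b) - 39050) = (-31875 + 39635)/((1681 - 1*936) - 39050) = 7760/((1681 - 936) - 39050) = 7760/(745 - 39050) = 7760/(-38305) = 7760*(-1/38305) = -1552/7661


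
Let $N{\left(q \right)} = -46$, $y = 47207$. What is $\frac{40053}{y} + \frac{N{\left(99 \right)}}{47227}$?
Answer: $\frac{1889411509}{2229444989} \approx 0.84748$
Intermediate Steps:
$\frac{40053}{y} + \frac{N{\left(99 \right)}}{47227} = \frac{40053}{47207} - \frac{46}{47227} = \frac{1889411509}{2229444989}$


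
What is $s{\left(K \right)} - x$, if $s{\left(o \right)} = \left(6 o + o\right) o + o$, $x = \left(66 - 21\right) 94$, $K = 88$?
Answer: $50066$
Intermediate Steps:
$x = 4230$ ($x = 45 \cdot 94 = 4230$)
$s{\left(o \right)} = o + 7 o^{2}$ ($s{\left(o \right)} = 7 o o + o = 7 o^{2} + o = o + 7 o^{2}$)
$s{\left(K \right)} - x = 88 \left(1 + 7 \cdot 88\right) - 4230 = 88 \left(1 + 616\right) - 4230 = 88 \cdot 617 - 4230 = 54296 - 4230 = 50066$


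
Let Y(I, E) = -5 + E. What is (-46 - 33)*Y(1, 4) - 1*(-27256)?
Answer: 27335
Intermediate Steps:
(-46 - 33)*Y(1, 4) - 1*(-27256) = (-46 - 33)*(-5 + 4) - 1*(-27256) = -79*(-1) + 27256 = 79 + 27256 = 27335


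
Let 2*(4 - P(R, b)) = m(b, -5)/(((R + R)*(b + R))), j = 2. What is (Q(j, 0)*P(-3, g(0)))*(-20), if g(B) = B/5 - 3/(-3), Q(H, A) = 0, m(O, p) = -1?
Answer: 0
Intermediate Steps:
g(B) = 1 + B/5 (g(B) = B*(⅕) - 3*(-⅓) = B/5 + 1 = 1 + B/5)
P(R, b) = 4 + 1/(4*R*(R + b)) (P(R, b) = 4 - (-1)/(2*((R + R)*(b + R))) = 4 - (-1)/(2*((2*R)*(R + b))) = 4 - (-1)/(2*(2*R*(R + b))) = 4 - (-1)*1/(2*R*(R + b))/2 = 4 - (-1)/(4*R*(R + b)) = 4 + 1/(4*R*(R + b)))
(Q(j, 0)*P(-3, g(0)))*(-20) = (0*((¼)*(1 + 16*(-3)² + 16*(-3)*(1 + (⅕)*0))/(-3*(-3 + (1 + (⅕)*0)))))*(-20) = (0*((¼)*(-⅓)*(1 + 16*9 + 16*(-3)*(1 + 0))/(-3 + (1 + 0))))*(-20) = (0*((¼)*(-⅓)*(1 + 144 + 16*(-3)*1)/(-3 + 1)))*(-20) = (0*((¼)*(-⅓)*(1 + 144 - 48)/(-2)))*(-20) = (0*((¼)*(-⅓)*(-½)*97))*(-20) = (0*(97/24))*(-20) = 0*(-20) = 0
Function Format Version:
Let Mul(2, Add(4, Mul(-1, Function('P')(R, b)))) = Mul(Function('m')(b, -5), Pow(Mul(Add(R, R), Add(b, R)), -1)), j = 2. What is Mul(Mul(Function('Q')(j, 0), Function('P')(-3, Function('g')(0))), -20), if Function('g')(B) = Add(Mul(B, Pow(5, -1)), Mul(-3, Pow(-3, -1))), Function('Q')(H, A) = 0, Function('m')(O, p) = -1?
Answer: 0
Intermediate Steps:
Function('g')(B) = Add(1, Mul(Rational(1, 5), B)) (Function('g')(B) = Add(Mul(B, Rational(1, 5)), Mul(-3, Rational(-1, 3))) = Add(Mul(Rational(1, 5), B), 1) = Add(1, Mul(Rational(1, 5), B)))
Function('P')(R, b) = Add(4, Mul(Rational(1, 4), Pow(R, -1), Pow(Add(R, b), -1))) (Function('P')(R, b) = Add(4, Mul(Rational(-1, 2), Mul(-1, Pow(Mul(Add(R, R), Add(b, R)), -1)))) = Add(4, Mul(Rational(-1, 2), Mul(-1, Pow(Mul(Mul(2, R), Add(R, b)), -1)))) = Add(4, Mul(Rational(-1, 2), Mul(-1, Pow(Mul(2, R, Add(R, b)), -1)))) = Add(4, Mul(Rational(-1, 2), Mul(-1, Mul(Rational(1, 2), Pow(R, -1), Pow(Add(R, b), -1))))) = Add(4, Mul(Rational(-1, 2), Mul(Rational(-1, 2), Pow(R, -1), Pow(Add(R, b), -1)))) = Add(4, Mul(Rational(1, 4), Pow(R, -1), Pow(Add(R, b), -1))))
Mul(Mul(Function('Q')(j, 0), Function('P')(-3, Function('g')(0))), -20) = Mul(Mul(0, Mul(Rational(1, 4), Pow(-3, -1), Pow(Add(-3, Add(1, Mul(Rational(1, 5), 0))), -1), Add(1, Mul(16, Pow(-3, 2)), Mul(16, -3, Add(1, Mul(Rational(1, 5), 0)))))), -20) = Mul(Mul(0, Mul(Rational(1, 4), Rational(-1, 3), Pow(Add(-3, Add(1, 0)), -1), Add(1, Mul(16, 9), Mul(16, -3, Add(1, 0))))), -20) = Mul(Mul(0, Mul(Rational(1, 4), Rational(-1, 3), Pow(Add(-3, 1), -1), Add(1, 144, Mul(16, -3, 1)))), -20) = Mul(Mul(0, Mul(Rational(1, 4), Rational(-1, 3), Pow(-2, -1), Add(1, 144, -48))), -20) = Mul(Mul(0, Mul(Rational(1, 4), Rational(-1, 3), Rational(-1, 2), 97)), -20) = Mul(Mul(0, Rational(97, 24)), -20) = Mul(0, -20) = 0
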